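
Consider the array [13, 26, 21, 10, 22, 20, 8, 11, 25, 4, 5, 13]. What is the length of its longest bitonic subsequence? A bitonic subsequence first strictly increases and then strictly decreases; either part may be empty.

6

Let inc[i] be the LIS ending at i and dec[i] the longest strictly decreasing subsequence starting at i. inc = [1, 2, 2, 1, 3, 2, 1, 2, 4, 1, 2, 3], dec = [4, 5, 4, 3, 4, 3, 2, 2, 2, 1, 1, 1].
max_i inc[i]+dec[i]−1 = 6, with one witness 13, 26, 22, 20, 11, 5.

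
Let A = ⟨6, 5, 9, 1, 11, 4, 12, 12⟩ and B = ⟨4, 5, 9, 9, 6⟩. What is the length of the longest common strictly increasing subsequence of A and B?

2

A longest common strictly increasing subsequence is 5, 9 (length 2); it appears in order in both A and B, and no longer such subsequence exists.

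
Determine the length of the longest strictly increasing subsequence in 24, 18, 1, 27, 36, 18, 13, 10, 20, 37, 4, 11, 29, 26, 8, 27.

5

Let dp[i] be the longest increasing subsequence ending at position i. Then dp = [1, 1, 1, 2, 3, 2, 2, 2, 3, 4, 2, 3, 4, 4, 3, 5].
The maximum is 5; one witness is 1, 18, 20, 26, 27 at positions 3,6,9,14,16.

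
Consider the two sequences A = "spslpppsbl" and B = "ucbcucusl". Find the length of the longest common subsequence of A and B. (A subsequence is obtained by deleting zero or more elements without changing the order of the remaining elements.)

Backtracking the LCS table gives one alignment: s (A8,B8) → l (A10,B9).
So the longest common subsequence has length 2.

2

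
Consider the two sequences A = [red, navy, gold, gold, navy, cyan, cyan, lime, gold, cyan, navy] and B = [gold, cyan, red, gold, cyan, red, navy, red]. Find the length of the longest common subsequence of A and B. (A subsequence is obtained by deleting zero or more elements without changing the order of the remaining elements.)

Backtracking the LCS table gives one alignment: gold (A4,B1) → cyan (A6,B2) → gold (A9,B4) → cyan (A10,B5) → navy (A11,B7).
So the longest common subsequence has length 5.

5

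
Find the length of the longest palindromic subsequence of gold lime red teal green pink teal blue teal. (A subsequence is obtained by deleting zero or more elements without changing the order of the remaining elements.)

Using dp[i][j] = 2 + dp[i+1][j−1] if the ends match, else max(dp[i+1][j], dp[i][j−1]):
dp[1][9] = 3. A witness is teal blue teal at positions 4,8,9.

3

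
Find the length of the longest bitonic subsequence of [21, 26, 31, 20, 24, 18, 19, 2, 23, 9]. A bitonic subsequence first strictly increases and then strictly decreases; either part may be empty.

One longest bitonic subsequence is 21, 26, 31, 24, 23, 9 (positions 1,2,3,5,9,10): it rises to 31 then falls. Length 6 is optimal.

6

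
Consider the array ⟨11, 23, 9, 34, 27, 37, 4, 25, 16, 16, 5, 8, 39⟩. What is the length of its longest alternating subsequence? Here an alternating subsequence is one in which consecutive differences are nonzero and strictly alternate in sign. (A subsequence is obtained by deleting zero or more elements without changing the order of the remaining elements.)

10

Track the best alternating length ending on an up-step vs a down-step at each position: up/down = 1/1, 2/1, 1/3, 4/1, 4/5, 6/1, 1/7, 8/7, 8/9, 8/9, 8/9, 10/9, 10/1.
The maximum over both is 10; one such subsequence is 11, 23, 9, 34, 27, 37, 4, 25, 5, 8.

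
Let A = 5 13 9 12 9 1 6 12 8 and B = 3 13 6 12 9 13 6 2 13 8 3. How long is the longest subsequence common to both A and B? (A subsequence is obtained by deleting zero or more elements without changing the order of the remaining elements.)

Backtracking the LCS table gives one alignment: 13 (A2,B2) → 12 (A4,B4) → 9 (A5,B5) → 6 (A7,B7) → 8 (A9,B10).
So the longest common subsequence has length 5.

5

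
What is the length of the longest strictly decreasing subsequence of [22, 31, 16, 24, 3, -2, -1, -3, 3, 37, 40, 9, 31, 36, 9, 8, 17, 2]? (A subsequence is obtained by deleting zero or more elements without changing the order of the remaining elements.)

Scanning left to right, the best length ending at each element is: 22→1, 31→1, 16→2, 24→2, 3→3, -2→4, -1→4, -3→5, 3→3, 37→1, 40→1, 9→3, 31→2, 36→2, 9→3, 8→4, 17→3, 2→5.
So the longest decreasing subsequence has length 5, e.g. 22, 16, 3, -2, -3.

5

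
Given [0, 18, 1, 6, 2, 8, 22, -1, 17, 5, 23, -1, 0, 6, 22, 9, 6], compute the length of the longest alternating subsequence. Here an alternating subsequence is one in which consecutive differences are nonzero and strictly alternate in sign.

13

A longest alternating subsequence is 0, 18, 1, 6, 2, 8, -1, 17, 5, 23, -1, 22, 9 (positions 1,2,3,4,5,6,8,9,10,11,12,15,16); its 12 consecutive differences strictly alternate in sign, and length 13 is optimal.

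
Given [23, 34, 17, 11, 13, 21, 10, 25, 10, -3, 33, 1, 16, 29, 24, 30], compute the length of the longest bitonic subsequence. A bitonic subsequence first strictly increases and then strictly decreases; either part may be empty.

7

Let inc[i] be the LIS ending at i and dec[i] the longest strictly decreasing subsequence starting at i. inc = [1, 2, 1, 1, 2, 3, 1, 4, 1, 1, 5, 2, 3, 5, 4, 6], dec = [5, 5, 4, 3, 3, 3, 2, 3, 2, 1, 3, 1, 1, 2, 1, 1].
max_i inc[i]+dec[i]−1 = 7, with one witness 11, 13, 21, 25, 33, 29, 24.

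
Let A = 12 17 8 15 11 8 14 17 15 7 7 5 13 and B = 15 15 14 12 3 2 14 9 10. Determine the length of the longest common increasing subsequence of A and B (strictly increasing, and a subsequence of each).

2

For each value that appears in both, track the longest common increasing run ending there.
The best achievable length is 2; one witness is 12, 14 (A-positions 1,7, B-positions 4,7).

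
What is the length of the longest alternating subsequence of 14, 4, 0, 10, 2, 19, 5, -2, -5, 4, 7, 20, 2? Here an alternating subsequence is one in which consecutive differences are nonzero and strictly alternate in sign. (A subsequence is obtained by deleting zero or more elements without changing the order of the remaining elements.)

A longest alternating subsequence is 14, 4, 10, 2, 19, -2, 4, 2 (positions 1,2,4,5,6,8,10,13); its 7 consecutive differences strictly alternate in sign, and length 8 is optimal.

8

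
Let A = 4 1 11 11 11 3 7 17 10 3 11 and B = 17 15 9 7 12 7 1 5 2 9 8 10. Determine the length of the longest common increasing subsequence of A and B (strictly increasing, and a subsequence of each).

A longest common strictly increasing subsequence is 7, 10 (length 2); it appears in order in both A and B, and no longer such subsequence exists.

2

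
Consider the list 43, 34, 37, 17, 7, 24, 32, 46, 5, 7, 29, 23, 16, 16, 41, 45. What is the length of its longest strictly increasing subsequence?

5

One longest increasing subsequence is 17, 24, 32, 41, 45 (positions 4,6,7,15,16), of length 5; no longer one exists.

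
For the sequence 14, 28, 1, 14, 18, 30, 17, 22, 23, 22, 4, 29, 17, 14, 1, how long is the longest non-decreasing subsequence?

Scanning left to right, the best length ending at each element is: 14→1, 28→2, 1→1, 14→2, 18→3, 30→4, 17→3, 22→4, 23→5, 22→5, 4→2, 29→6, 17→4, 14→3, 1→2.
So the longest non-decreasing subsequence has length 6, e.g. 14, 14, 18, 22, 23, 29.

6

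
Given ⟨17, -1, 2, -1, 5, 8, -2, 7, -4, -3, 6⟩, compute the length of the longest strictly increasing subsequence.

4

Scanning left to right, the best length ending at each element is: 17→1, -1→1, 2→2, -1→1, 5→3, 8→4, -2→1, 7→4, -4→1, -3→2, 6→4.
So the longest increasing subsequence has length 4, e.g. -1, 2, 5, 8.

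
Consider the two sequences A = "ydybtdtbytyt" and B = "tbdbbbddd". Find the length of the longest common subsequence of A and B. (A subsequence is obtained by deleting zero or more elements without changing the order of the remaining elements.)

Backtracking the LCS table gives one alignment: d (A2,B3) → b (A4,B6) → d (A6,B9).
So the longest common subsequence has length 3.

3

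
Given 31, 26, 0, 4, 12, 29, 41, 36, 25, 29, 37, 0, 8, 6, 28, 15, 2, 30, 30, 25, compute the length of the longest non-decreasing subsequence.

7

Scanning left to right, the best length ending at each element is: 31→1, 26→1, 0→1, 4→2, 12→3, 29→4, 41→5, 36→5, 25→4, 29→5, 37→6, 0→2, 8→3, 6→3, 28→5, 15→4, 2→3, 30→6, 30→7, 25→5.
So the longest non-decreasing subsequence has length 7, e.g. 0, 4, 12, 29, 29, 30, 30.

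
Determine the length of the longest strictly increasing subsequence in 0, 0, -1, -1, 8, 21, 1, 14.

Let dp[i] be the longest increasing subsequence ending at position i. Then dp = [1, 1, 1, 1, 2, 3, 2, 3].
The maximum is 3; one witness is 0, 8, 21 at positions 1,5,6.

3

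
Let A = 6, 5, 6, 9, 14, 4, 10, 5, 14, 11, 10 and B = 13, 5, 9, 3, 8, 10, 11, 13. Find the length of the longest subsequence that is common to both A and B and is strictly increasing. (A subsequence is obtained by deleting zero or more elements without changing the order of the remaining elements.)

4

For each value that appears in both, track the longest common increasing run ending there.
The best achievable length is 4; one witness is 5, 9, 10, 11 (A-positions 2,4,7,10, B-positions 2,3,6,7).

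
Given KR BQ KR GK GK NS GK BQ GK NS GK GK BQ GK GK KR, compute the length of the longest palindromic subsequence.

One longest palindromic subsequence is KR BQ GK GK NS GK BQ GK NS GK GK BQ KR (positions 1,2,4,5,6,7,8,9,10,11,12,13,16); it reads the same forward and backward, and the interval DP gives dp[1][16] = 13.

13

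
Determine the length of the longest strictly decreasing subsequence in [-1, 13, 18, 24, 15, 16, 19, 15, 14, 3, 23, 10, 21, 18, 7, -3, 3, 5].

7

One longest decreasing subsequence is 18, 16, 15, 14, 10, 7, -3 (positions 3,6,8,9,12,15,16), of length 7; no longer one exists.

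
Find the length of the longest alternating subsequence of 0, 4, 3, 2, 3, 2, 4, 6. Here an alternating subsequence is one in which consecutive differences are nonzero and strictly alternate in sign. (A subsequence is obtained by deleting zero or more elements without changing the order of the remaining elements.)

6

Track the best alternating length ending on an up-step vs a down-step at each position: up/down = 1/1, 2/1, 2/3, 2/3, 4/3, 2/5, 6/1, 6/1.
The maximum over both is 6; one such subsequence is 0, 4, 2, 3, 2, 4.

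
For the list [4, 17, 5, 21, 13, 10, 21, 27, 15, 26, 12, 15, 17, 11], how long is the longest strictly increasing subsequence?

One longest increasing subsequence is 4, 5, 10, 12, 15, 17 (positions 1,3,6,11,12,13), of length 6; no longer one exists.

6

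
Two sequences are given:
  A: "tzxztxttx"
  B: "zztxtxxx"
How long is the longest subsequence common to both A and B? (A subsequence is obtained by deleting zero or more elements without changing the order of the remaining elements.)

6

Backtracking the LCS table gives one alignment: z (A2,B1) → z (A4,B2) → t (A5,B3) → x (A6,B4) → t (A7,B5) → x (A9,B8).
So the longest common subsequence has length 6.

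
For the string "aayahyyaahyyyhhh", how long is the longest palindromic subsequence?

Using dp[i][j] = 2 + dp[i+1][j−1] if the ends match, else max(dp[i+1][j], dp[i][j−1]):
dp[1][16] = 8. A witness is hyyaayyh at positions 5,6,7,8,9,12,13,16.

8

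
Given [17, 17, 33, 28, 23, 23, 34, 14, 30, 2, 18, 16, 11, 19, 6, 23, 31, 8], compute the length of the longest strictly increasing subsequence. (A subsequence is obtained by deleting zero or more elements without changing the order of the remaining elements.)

Scanning left to right, the best length ending at each element is: 17→1, 17→1, 33→2, 28→2, 23→2, 23→2, 34→3, 14→1, 30→3, 2→1, 18→2, 16→2, 11→2, 19→3, 6→2, 23→4, 31→5, 8→3.
So the longest increasing subsequence has length 5, e.g. 17, 18, 19, 23, 31.

5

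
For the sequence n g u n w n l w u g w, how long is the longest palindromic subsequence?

7

Using dp[i][j] = 2 + dp[i+1][j−1] if the ends match, else max(dp[i+1][j], dp[i][j−1]):
dp[1][11] = 7. A witness is guwlwug at positions 2,3,5,7,8,9,10.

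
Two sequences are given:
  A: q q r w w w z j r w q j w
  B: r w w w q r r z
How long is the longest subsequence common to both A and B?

5

A longest common subsequence is rwwwz (length 5); the LCS DP confirms no longer common subsequence exists.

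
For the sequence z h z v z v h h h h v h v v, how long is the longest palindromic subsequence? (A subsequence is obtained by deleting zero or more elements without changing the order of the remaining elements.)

Using dp[i][j] = 2 + dp[i+1][j−1] if the ends match, else max(dp[i+1][j], dp[i][j−1]):
dp[1][14] = 9. A witness is vvhhhhhvv at positions 4,6,7,8,9,10,12,13,14.

9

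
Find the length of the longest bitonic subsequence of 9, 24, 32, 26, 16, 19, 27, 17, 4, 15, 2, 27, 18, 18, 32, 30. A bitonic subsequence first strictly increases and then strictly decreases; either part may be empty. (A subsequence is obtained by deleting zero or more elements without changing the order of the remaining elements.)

8

One longest bitonic subsequence is 9, 24, 32, 26, 19, 17, 15, 2 (positions 1,2,3,4,6,8,10,11): it rises to 32 then falls. Length 8 is optimal.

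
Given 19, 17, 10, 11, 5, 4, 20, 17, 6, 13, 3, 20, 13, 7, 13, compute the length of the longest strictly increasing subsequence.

Scanning left to right, the best length ending at each element is: 19→1, 17→1, 10→1, 11→2, 5→1, 4→1, 20→3, 17→3, 6→2, 13→3, 3→1, 20→4, 13→3, 7→3, 13→4.
So the longest increasing subsequence has length 4, e.g. 10, 11, 17, 20.

4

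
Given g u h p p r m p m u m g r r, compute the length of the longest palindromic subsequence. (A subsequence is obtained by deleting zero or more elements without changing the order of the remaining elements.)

7

One longest palindromic subsequence is gumpmug (positions 1,2,7,8,9,10,12); it reads the same forward and backward, and the interval DP gives dp[1][14] = 7.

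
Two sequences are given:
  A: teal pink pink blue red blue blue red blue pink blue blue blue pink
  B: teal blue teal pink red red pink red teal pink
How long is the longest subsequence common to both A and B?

A longest common subsequence is teal, pink, red, red, pink, pink (length 6); the LCS DP confirms no longer common subsequence exists.

6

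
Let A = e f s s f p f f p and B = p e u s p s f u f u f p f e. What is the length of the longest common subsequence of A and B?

Backtracking the LCS table gives one alignment: e (A1,B2) → s (A3,B4) → s (A4,B6) → f (A5,B7) → f (A7,B9) → f (A8,B11) → p (A9,B12).
So the longest common subsequence has length 7.

7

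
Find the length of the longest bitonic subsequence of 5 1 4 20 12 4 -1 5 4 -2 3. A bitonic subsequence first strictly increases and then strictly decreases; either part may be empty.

Let inc[i] be the LIS ending at i and dec[i] the longest strictly decreasing subsequence starting at i. inc = [1, 1, 2, 3, 3, 2, 1, 3, 2, 1, 2], dec = [4, 3, 3, 5, 4, 3, 2, 3, 2, 1, 1].
max_i inc[i]+dec[i]−1 = 7, with one witness 1, 4, 20, 12, 5, 4, 3.

7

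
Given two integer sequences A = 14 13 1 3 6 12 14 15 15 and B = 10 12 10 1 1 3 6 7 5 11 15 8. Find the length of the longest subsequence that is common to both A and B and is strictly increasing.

A longest common strictly increasing subsequence is 1, 3, 6, 15 (length 4); it appears in order in both A and B, and no longer such subsequence exists.

4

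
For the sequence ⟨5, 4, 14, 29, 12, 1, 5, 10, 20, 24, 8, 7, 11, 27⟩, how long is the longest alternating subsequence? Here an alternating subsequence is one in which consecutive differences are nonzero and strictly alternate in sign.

7

A longest alternating subsequence is 5, 4, 14, 1, 10, 8, 11 (positions 1,2,3,6,8,11,13); its 6 consecutive differences strictly alternate in sign, and length 7 is optimal.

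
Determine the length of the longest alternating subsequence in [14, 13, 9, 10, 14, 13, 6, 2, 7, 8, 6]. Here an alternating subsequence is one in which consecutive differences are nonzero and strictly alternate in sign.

Track the best alternating length ending on an up-step vs a down-step at each position: up/down = 1/1, 1/2, 1/2, 3/2, 3/1, 3/4, 1/4, 1/4, 5/4, 5/4, 5/6.
The maximum over both is 6; one such subsequence is 14, 9, 10, 6, 7, 6.

6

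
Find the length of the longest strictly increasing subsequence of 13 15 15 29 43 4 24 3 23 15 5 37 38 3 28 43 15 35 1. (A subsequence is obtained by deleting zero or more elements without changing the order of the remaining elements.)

6

Scanning left to right, the best length ending at each element is: 13→1, 15→2, 15→2, 29→3, 43→4, 4→1, 24→3, 3→1, 23→3, 15→2, 5→2, 37→4, 38→5, 3→1, 28→4, 43→6, 15→3, 35→5, 1→1.
So the longest increasing subsequence has length 6, e.g. 13, 15, 29, 37, 38, 43.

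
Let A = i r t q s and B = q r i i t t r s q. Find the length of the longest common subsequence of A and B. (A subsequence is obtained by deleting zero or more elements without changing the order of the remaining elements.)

3

Backtracking the LCS table gives one alignment: i (A1,B4) → r (A2,B7) → q (A4,B9).
So the longest common subsequence has length 3.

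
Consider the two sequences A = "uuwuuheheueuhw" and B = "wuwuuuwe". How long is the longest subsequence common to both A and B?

Backtracking the LCS table gives one alignment: u (A2,B2) → w (A3,B3) → u (A4,B4) → u (A5,B5) → u (A10,B6) → e (A11,B8).
So the longest common subsequence has length 6.

6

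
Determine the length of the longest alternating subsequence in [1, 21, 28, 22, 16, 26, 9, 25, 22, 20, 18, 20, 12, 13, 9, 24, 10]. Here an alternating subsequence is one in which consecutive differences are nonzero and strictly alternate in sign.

13

A longest alternating subsequence is 1, 28, 22, 26, 9, 25, 18, 20, 12, 13, 9, 24, 10 (positions 1,3,4,6,7,8,11,12,13,14,15,16,17); its 12 consecutive differences strictly alternate in sign, and length 13 is optimal.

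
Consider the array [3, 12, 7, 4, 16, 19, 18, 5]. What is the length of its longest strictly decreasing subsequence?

3

Let dp[i] be the longest decreasing subsequence ending at position i. Then dp = [1, 1, 2, 3, 1, 1, 2, 3].
The maximum is 3; one witness is 12, 7, 4 at positions 2,3,4.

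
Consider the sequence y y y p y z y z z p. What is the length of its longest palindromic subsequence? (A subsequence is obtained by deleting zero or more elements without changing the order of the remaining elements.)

5

Using dp[i][j] = 2 + dp[i+1][j−1] if the ends match, else max(dp[i+1][j], dp[i][j−1]):
dp[1][10] = 5. A witness is pzzzp at positions 4,6,8,9,10.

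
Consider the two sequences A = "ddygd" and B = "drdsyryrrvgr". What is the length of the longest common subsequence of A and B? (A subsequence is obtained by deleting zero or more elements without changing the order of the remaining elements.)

A longest common subsequence is ddyg (length 4); the LCS DP confirms no longer common subsequence exists.

4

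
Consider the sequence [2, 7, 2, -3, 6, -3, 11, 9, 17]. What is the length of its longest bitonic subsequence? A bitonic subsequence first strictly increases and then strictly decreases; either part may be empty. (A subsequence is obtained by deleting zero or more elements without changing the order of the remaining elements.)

Let inc[i] be the LIS ending at i and dec[i] the longest strictly decreasing subsequence starting at i. inc = [1, 2, 1, 1, 2, 1, 3, 3, 4], dec = [2, 3, 2, 1, 2, 1, 2, 1, 1].
max_i inc[i]+dec[i]−1 = 4, with one witness 2, 7, 6, -3.

4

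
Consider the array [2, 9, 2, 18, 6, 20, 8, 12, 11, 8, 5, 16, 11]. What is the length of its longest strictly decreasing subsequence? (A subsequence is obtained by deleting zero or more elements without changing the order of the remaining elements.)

One longest decreasing subsequence is 18, 12, 11, 8, 5 (positions 4,8,9,10,11), of length 5; no longer one exists.

5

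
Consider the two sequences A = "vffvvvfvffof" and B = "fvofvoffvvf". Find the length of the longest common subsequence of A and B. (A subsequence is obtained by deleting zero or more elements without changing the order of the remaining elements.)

A longest common subsequence is fvfvfff (length 7); the LCS DP confirms no longer common subsequence exists.

7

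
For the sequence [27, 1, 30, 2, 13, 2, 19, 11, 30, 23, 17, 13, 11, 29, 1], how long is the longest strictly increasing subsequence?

One longest increasing subsequence is 1, 2, 13, 19, 23, 29 (positions 2,4,5,7,10,14), of length 6; no longer one exists.

6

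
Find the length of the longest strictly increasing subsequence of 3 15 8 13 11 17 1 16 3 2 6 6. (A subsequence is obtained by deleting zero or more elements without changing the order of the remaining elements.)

Scanning left to right, the best length ending at each element is: 3→1, 15→2, 8→2, 13→3, 11→3, 17→4, 1→1, 16→4, 3→2, 2→2, 6→3, 6→3.
So the longest increasing subsequence has length 4, e.g. 3, 8, 13, 17.

4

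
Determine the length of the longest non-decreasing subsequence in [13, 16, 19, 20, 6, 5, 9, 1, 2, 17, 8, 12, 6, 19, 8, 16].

Scanning left to right, the best length ending at each element is: 13→1, 16→2, 19→3, 20→4, 6→1, 5→1, 9→2, 1→1, 2→2, 17→3, 8→3, 12→4, 6→3, 19→5, 8→4, 16→5.
So the longest non-decreasing subsequence has length 5, e.g. 1, 2, 8, 12, 19.

5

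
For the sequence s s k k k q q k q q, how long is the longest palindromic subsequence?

5

One longest palindromic subsequence is qqkqq (positions 6,7,8,9,10); it reads the same forward and backward, and the interval DP gives dp[1][10] = 5.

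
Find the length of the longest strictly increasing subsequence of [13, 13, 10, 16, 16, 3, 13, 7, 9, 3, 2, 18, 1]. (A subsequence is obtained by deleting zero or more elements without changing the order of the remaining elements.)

Scanning left to right, the best length ending at each element is: 13→1, 13→1, 10→1, 16→2, 16→2, 3→1, 13→2, 7→2, 9→3, 3→1, 2→1, 18→4, 1→1.
So the longest increasing subsequence has length 4, e.g. 3, 7, 9, 18.

4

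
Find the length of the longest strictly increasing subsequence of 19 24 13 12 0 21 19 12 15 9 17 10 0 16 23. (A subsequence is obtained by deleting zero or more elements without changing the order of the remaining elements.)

Let dp[i] be the longest increasing subsequence ending at position i. Then dp = [1, 2, 1, 1, 1, 2, 2, 2, 3, 2, 4, 3, 1, 4, 5].
The maximum is 5; one witness is 0, 12, 15, 17, 23 at positions 5,8,9,11,15.

5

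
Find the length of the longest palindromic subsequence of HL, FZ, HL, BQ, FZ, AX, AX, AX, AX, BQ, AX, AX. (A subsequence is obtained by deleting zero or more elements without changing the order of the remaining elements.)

6

One longest palindromic subsequence is AX AX AX AX AX AX (positions 6,7,8,9,11,12); it reads the same forward and backward, and the interval DP gives dp[1][12] = 6.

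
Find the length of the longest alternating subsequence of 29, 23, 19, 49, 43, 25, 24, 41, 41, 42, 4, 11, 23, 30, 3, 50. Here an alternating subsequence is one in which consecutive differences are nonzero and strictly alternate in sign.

Track the best alternating length ending on an up-step vs a down-step at each position: up/down = 1/1, 1/2, 1/2, 3/1, 3/4, 3/4, 3/4, 5/4, 5/4, 5/4, 1/6, 7/6, 7/6, 7/6, 1/8, 9/1.
The maximum over both is 9; one such subsequence is 29, 23, 49, 25, 41, 4, 11, 3, 50.

9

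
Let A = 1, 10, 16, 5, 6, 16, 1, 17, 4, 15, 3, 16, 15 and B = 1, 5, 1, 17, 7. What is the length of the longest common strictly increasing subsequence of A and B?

For each value that appears in both, track the longest common increasing run ending there.
The best achievable length is 3; one witness is 1, 5, 17 (A-positions 1,4,8, B-positions 1,2,4).

3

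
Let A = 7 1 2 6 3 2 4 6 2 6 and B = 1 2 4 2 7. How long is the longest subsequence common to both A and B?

A longest common subsequence is 1, 2, 4, 2 (length 4); the LCS DP confirms no longer common subsequence exists.

4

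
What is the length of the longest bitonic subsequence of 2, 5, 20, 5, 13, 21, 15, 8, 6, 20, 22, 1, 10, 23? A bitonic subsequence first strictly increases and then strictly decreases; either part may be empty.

8

Let inc[i] be the LIS ending at i and dec[i] the longest strictly decreasing subsequence starting at i. inc = [1, 2, 3, 2, 3, 4, 4, 3, 3, 5, 6, 1, 4, 7], dec = [2, 2, 5, 2, 4, 5, 4, 3, 2, 2, 2, 1, 1, 1].
max_i inc[i]+dec[i]−1 = 8, with one witness 2, 5, 20, 21, 15, 8, 6, 1.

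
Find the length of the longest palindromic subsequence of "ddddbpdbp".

One longest palindromic subsequence is ddddd (positions 1,2,3,4,7); it reads the same forward and backward, and the interval DP gives dp[1][9] = 5.

5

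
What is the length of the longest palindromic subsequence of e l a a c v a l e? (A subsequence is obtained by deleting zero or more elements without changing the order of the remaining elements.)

7

Using dp[i][j] = 2 + dp[i+1][j−1] if the ends match, else max(dp[i+1][j], dp[i][j−1]):
dp[1][9] = 7. A witness is elavale at positions 1,2,3,6,7,8,9.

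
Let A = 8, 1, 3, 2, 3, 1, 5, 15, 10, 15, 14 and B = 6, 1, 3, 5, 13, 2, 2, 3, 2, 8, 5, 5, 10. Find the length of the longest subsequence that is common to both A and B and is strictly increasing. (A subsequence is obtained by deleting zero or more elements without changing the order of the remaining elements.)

For each value that appears in both, track the longest common increasing run ending there.
The best achievable length is 5; one witness is 1, 2, 3, 5, 10 (A-positions 2,4,5,7,9, B-positions 2,6,8,11,13).

5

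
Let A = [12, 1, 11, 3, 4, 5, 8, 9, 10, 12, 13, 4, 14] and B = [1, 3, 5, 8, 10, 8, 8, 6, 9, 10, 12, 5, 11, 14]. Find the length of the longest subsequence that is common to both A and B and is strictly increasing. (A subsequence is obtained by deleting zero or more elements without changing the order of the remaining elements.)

8

For each value that appears in both, track the longest common increasing run ending there.
The best achievable length is 8; one witness is 1, 3, 5, 8, 9, 10, 12, 14 (A-positions 2,4,6,7,8,9,10,13, B-positions 1,2,3,4,9,10,11,14).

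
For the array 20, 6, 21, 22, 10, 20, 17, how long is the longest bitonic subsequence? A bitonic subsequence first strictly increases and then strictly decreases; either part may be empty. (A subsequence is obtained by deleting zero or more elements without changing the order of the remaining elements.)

One longest bitonic subsequence is 20, 21, 22, 20, 17 (positions 1,3,4,6,7): it rises to 22 then falls. Length 5 is optimal.

5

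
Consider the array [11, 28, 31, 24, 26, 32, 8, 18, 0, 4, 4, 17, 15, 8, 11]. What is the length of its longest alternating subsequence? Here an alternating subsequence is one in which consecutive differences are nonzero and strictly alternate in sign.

10

Track the best alternating length ending on an up-step vs a down-step at each position: up/down = 1/1, 2/1, 2/1, 2/3, 4/3, 4/1, 1/5, 6/5, 1/7, 8/7, 8/7, 8/7, 8/9, 8/9, 10/9.
The maximum over both is 10; one such subsequence is 11, 28, 24, 26, 8, 18, 0, 17, 8, 11.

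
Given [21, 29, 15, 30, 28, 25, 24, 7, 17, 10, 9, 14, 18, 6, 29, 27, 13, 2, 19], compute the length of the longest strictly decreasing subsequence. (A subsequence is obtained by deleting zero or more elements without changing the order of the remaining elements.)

9

Scanning left to right, the best length ending at each element is: 21→1, 29→1, 15→2, 30→1, 28→2, 25→3, 24→4, 7→5, 17→5, 10→6, 9→7, 14→6, 18→5, 6→8, 29→2, 27→3, 13→7, 2→9, 19→5.
So the longest decreasing subsequence has length 9, e.g. 29, 28, 25, 24, 17, 10, 9, 6, 2.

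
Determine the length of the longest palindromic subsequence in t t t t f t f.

Using dp[i][j] = 2 + dp[i+1][j−1] if the ends match, else max(dp[i+1][j], dp[i][j−1]):
dp[1][7] = 5. A witness is ttttt at positions 1,2,3,4,6.

5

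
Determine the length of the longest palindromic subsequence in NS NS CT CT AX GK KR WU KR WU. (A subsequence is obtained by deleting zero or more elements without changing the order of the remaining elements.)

3

Using dp[i][j] = 2 + dp[i+1][j−1] if the ends match, else max(dp[i+1][j], dp[i][j−1]):
dp[1][10] = 3. A witness is WU KR WU at positions 8,9,10.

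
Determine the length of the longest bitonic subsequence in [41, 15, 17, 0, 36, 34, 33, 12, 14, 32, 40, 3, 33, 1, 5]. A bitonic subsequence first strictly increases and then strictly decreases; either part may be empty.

8

One longest bitonic subsequence is 15, 17, 36, 34, 33, 32, 3, 1 (positions 2,3,5,6,7,10,12,14): it rises to 36 then falls. Length 8 is optimal.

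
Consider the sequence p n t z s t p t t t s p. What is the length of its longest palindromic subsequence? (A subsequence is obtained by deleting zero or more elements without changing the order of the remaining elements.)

One longest palindromic subsequence is psttttsp (positions 1,5,6,8,9,10,11,12); it reads the same forward and backward, and the interval DP gives dp[1][12] = 8.

8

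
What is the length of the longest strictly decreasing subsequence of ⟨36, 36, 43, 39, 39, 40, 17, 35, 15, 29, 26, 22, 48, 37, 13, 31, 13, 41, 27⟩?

7

Scanning left to right, the best length ending at each element is: 36→1, 36→1, 43→1, 39→2, 39→2, 40→2, 17→3, 35→3, 15→4, 29→4, 26→5, 22→6, 48→1, 37→3, 13→7, 31→4, 13→7, 41→2, 27→5.
So the longest decreasing subsequence has length 7, e.g. 43, 39, 35, 29, 26, 22, 13.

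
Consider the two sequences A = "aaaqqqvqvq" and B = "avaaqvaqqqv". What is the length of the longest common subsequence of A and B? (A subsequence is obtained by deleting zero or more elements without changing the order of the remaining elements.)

8

A longest common subsequence is aaaqqqqv (length 8); the LCS DP confirms no longer common subsequence exists.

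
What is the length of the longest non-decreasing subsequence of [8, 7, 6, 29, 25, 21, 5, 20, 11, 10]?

2

Scanning left to right, the best length ending at each element is: 8→1, 7→1, 6→1, 29→2, 25→2, 21→2, 5→1, 20→2, 11→2, 10→2.
So the longest non-decreasing subsequence has length 2, e.g. 8, 29.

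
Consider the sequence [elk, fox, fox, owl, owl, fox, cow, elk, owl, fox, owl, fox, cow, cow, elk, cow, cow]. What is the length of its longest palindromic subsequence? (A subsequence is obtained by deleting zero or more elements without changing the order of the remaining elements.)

9

One longest palindromic subsequence is elk fox owl fox owl fox owl fox elk (positions 1,3,4,6,9,10,11,12,15); it reads the same forward and backward, and the interval DP gives dp[1][17] = 9.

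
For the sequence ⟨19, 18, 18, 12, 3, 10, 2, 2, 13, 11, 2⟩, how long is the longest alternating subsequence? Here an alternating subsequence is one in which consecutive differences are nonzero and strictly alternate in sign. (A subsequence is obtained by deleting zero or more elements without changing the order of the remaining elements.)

A longest alternating subsequence is 19, 3, 10, 2, 13, 11 (positions 1,5,6,7,9,10); its 5 consecutive differences strictly alternate in sign, and length 6 is optimal.

6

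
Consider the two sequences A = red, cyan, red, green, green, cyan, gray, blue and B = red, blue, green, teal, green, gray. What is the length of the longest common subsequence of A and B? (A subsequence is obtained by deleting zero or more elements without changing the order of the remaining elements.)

A longest common subsequence is red, green, green, gray (length 4); the LCS DP confirms no longer common subsequence exists.

4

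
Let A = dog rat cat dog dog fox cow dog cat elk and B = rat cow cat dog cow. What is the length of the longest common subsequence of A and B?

A longest common subsequence is rat, cat, dog, cow (length 4); the LCS DP confirms no longer common subsequence exists.

4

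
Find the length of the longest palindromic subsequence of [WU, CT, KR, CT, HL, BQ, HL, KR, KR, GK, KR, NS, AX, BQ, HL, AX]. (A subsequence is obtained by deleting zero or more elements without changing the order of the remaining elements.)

One longest palindromic subsequence is HL BQ KR GK KR BQ HL (positions 5,6,9,10,11,14,15); it reads the same forward and backward, and the interval DP gives dp[1][16] = 7.

7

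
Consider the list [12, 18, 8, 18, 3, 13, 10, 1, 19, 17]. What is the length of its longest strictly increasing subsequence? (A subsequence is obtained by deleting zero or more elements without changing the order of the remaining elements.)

One longest increasing subsequence is 12, 18, 19 (positions 1,2,9), of length 3; no longer one exists.

3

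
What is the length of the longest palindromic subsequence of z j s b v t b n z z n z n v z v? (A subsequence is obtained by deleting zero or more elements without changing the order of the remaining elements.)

9

Using dp[i][j] = 2 + dp[i+1][j−1] if the ends match, else max(dp[i+1][j], dp[i][j−1]):
dp[1][16] = 9. A witness is zvnznznvz at positions 1,5,8,9,11,12,13,14,15.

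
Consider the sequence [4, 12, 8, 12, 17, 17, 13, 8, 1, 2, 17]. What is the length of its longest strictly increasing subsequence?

5

Scanning left to right, the best length ending at each element is: 4→1, 12→2, 8→2, 12→3, 17→4, 17→4, 13→4, 8→2, 1→1, 2→2, 17→5.
So the longest increasing subsequence has length 5, e.g. 4, 8, 12, 13, 17.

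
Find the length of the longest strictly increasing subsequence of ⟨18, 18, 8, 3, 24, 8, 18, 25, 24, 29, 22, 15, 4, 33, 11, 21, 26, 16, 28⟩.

Let dp[i] be the longest increasing subsequence ending at position i. Then dp = [1, 1, 1, 1, 2, 2, 3, 4, 4, 5, 4, 3, 2, 6, 3, 4, 5, 4, 6].
The maximum is 6; one witness is 3, 8, 18, 25, 29, 33 at positions 4,6,7,8,10,14.

6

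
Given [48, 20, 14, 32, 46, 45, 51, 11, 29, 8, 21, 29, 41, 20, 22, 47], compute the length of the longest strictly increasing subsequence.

5

Scanning left to right, the best length ending at each element is: 48→1, 20→1, 14→1, 32→2, 46→3, 45→3, 51→4, 11→1, 29→2, 8→1, 21→2, 29→3, 41→4, 20→2, 22→3, 47→5.
So the longest increasing subsequence has length 5, e.g. 20, 21, 29, 41, 47.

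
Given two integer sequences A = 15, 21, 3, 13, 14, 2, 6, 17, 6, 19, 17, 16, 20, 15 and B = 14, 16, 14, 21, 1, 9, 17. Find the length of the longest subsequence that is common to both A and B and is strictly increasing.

A longest common strictly increasing subsequence is 14, 16 (length 2); it appears in order in both A and B, and no longer such subsequence exists.

2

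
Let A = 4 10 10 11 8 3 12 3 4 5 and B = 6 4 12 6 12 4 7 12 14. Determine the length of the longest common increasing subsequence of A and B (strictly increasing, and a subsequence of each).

2

A longest common strictly increasing subsequence is 4, 12 (length 2); it appears in order in both A and B, and no longer such subsequence exists.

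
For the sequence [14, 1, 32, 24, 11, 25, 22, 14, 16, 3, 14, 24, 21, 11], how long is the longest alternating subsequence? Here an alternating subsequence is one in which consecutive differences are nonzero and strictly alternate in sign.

A longest alternating subsequence is 14, 1, 32, 24, 25, 14, 16, 3, 24, 21 (positions 1,2,3,4,6,8,9,10,12,13); its 9 consecutive differences strictly alternate in sign, and length 10 is optimal.

10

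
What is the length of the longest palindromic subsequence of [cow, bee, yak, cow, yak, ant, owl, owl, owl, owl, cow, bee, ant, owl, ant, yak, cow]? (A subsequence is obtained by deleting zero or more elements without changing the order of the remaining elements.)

One longest palindromic subsequence is cow yak ant owl owl owl owl owl ant yak cow (positions 1,3,6,7,8,9,10,14,15,16,17); it reads the same forward and backward, and the interval DP gives dp[1][17] = 11.

11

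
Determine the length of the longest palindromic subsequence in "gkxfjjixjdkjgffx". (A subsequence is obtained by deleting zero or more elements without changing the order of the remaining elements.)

9

Using dp[i][j] = 2 + dp[i+1][j−1] if the ends match, else max(dp[i+1][j], dp[i][j−1]):
dp[1][16] = 9. A witness is xfjjxjjfx at positions 3,4,5,6,8,9,12,15,16.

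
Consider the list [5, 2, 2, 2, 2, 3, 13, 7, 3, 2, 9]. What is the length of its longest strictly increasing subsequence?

4

Let dp[i] be the longest increasing subsequence ending at position i. Then dp = [1, 1, 1, 1, 1, 2, 3, 3, 2, 1, 4].
The maximum is 4; one witness is 2, 3, 7, 9 at positions 2,6,8,11.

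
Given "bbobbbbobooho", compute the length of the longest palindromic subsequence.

8

One longest palindromic subsequence is bobbbbob (positions 2,3,4,5,6,7,8,9); it reads the same forward and backward, and the interval DP gives dp[1][13] = 8.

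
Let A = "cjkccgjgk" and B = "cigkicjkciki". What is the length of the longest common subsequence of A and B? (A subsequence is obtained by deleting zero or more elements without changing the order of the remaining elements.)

5

Backtracking the LCS table gives one alignment: c (A1,B6) → j (A2,B7) → k (A3,B8) → c (A4,B9) → k (A9,B11).
So the longest common subsequence has length 5.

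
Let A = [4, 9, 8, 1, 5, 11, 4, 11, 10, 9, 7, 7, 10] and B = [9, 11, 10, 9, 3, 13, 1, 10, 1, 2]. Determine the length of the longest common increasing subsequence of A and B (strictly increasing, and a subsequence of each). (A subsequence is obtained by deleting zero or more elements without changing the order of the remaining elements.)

For each value that appears in both, track the longest common increasing run ending there.
The best achievable length is 2; one witness is 9, 11 (A-positions 2,6, B-positions 1,2).

2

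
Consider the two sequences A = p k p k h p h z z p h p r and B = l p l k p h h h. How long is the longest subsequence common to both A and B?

6

A longest common subsequence is pkphhh (length 6); the LCS DP confirms no longer common subsequence exists.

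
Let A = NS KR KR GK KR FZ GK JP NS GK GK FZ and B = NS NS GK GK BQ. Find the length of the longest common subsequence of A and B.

4

A longest common subsequence is NS, NS, GK, GK (length 4); the LCS DP confirms no longer common subsequence exists.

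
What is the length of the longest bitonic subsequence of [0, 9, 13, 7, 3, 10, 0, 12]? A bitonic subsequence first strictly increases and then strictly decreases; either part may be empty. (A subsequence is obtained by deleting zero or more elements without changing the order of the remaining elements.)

One longest bitonic subsequence is 0, 9, 13, 7, 3, 0 (positions 1,2,3,4,5,7): it rises to 13 then falls. Length 6 is optimal.

6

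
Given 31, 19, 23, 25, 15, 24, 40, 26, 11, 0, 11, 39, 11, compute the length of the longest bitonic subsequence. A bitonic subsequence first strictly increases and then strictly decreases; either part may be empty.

One longest bitonic subsequence is 19, 23, 25, 40, 26, 11, 0 (positions 2,3,4,7,8,9,10): it rises to 40 then falls. Length 7 is optimal.

7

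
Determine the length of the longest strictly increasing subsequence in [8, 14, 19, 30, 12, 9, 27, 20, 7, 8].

Let dp[i] be the longest increasing subsequence ending at position i. Then dp = [1, 2, 3, 4, 2, 2, 4, 4, 1, 2].
The maximum is 4; one witness is 8, 14, 19, 30 at positions 1,2,3,4.

4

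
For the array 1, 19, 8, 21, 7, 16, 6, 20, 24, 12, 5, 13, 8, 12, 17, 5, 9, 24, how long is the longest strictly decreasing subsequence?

5

One longest decreasing subsequence is 19, 8, 7, 6, 5 (positions 2,3,5,7,11), of length 5; no longer one exists.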